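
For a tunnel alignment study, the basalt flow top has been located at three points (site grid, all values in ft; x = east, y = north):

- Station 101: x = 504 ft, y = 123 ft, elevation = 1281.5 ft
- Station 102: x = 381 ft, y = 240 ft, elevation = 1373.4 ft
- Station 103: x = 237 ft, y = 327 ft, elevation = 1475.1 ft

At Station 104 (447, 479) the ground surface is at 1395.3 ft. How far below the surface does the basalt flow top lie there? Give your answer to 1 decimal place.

35.6 ft

Let the plane be z = a·x + b·y + c.
Station 102−Station 101: −123a + 117b = 91.9;  Station 103−Station 101: −267a + 204b = 193.6.
Solving gives a = −0.63504, b = 0.11786.
Then c = 1281.5 − a·504 − b·123 = 1587.06.
At (447, 479): z_contact = −283.86 + 56.46 + 1587.06 = 1359.66 ft.
Depth below ground = 1395.3 − 1359.66 = 35.6 ft.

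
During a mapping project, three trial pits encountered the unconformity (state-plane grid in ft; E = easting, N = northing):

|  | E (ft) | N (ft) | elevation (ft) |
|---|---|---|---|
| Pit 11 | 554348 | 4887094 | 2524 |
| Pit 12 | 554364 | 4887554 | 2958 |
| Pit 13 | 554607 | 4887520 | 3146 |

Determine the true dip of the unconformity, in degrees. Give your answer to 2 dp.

52.05°

Two edge vectors: Pit 11→Pit 12 = (16, 460, 434), Pit 11→Pit 13 = (259, 426, 622).
Normal n = (Pit 11→Pit 12) × (Pit 11→Pit 13) = (101236, 102454, -112324).
So ∂z/∂E = −n_x/n_z = 0.90129 and ∂z/∂N = −n_y/n_z = 0.91213.
Gradient magnitude |∇z| = √(a² + b²) = √(0.81232 + 0.83198) = 1.28230.
True dip = arctan(1.28230) = 52.05°, dipping toward SW (azimuth ≈ 225°).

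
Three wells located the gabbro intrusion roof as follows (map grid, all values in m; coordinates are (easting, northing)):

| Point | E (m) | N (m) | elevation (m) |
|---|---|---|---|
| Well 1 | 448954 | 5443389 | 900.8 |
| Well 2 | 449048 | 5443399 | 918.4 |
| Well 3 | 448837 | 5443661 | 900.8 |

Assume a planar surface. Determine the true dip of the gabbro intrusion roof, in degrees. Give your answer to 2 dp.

Let the plane be z = a·E + b·N + c.
Well 2−Well 1: 94a + 10b = 17.6;  Well 3−Well 1: −117a + 272b = 0.
Solving gives a = 0.17904, b = 0.07701.
Gradient magnitude |∇z| = √(a² + b²) = √(0.03206 + 0.00593) = 0.19490.
True dip = arctan(0.19490) = 11.03°, dipping toward WSW (azimuth ≈ 247°).

11.03°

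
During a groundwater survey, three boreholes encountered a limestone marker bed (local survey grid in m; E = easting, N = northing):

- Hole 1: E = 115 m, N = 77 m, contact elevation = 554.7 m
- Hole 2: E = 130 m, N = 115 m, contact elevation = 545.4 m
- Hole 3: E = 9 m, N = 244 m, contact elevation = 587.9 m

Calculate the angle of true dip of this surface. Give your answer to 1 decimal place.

23.6°

Let the plane be z = a·E + b·N + c.
Hole 2−Hole 1: 15a + 38b = −9.3;  Hole 3−Hole 1: −106a + 167b = 33.2.
Solving gives a = −0.43084, b = −0.07467.
Gradient magnitude |∇z| = √(a² + b²) = √(0.18563 + 0.00558) = 0.43727.
True dip = arctan(0.43727) = 23.6°, dipping toward E (azimuth ≈ 080°).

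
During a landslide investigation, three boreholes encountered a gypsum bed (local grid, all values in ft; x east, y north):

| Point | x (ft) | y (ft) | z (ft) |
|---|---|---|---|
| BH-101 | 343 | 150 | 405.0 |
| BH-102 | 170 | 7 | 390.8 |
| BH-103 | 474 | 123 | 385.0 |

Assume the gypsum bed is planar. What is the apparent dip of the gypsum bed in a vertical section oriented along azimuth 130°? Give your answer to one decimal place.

12.8°

Let the plane be z = a·x + b·y + c.
BH-102−BH-101: −173a − 143b = −14.2;  BH-103−BH-101: 131a − 27b = −20.
Solving gives a = −0.10582, b = 0.22732.
Unit vector along 130° is (sin 130°, cos 130°) = (0.7660, -0.6428).
Slope in that direction = a·(0.7660) + b·(-0.6428) = −0.22718.
Apparent dip = arctan|0.22718| = 12.8° (true dip is 14.1°, so apparent ≤ true as expected).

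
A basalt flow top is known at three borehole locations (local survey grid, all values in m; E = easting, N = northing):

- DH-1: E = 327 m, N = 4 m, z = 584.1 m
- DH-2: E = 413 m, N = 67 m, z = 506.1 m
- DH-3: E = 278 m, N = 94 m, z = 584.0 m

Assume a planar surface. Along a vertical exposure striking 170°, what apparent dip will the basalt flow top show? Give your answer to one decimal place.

13.3°

Let the plane be z = a·E + b·N + c.
DH-2−DH-1: 86a + 63b = −78;  DH-3−DH-1: −49a + 90b = −0.1.
Solving gives a = −0.64780, b = −0.35380.
Unit vector along 170° is (sin 170°, cos 170°) = (0.1736, -0.9848).
Slope in that direction = a·(0.1736) + b·(-0.9848) = 0.23594.
Apparent dip = arctan|0.23594| = 13.3° (true dip is 36.4°, so apparent ≤ true as expected).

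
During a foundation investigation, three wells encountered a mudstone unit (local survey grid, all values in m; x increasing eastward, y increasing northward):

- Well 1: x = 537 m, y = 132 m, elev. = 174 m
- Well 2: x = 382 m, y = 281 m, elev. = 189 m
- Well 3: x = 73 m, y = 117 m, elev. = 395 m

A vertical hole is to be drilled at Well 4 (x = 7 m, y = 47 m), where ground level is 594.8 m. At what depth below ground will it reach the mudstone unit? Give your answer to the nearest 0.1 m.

142.4 m

Let the plane be z = a·x + b·y + c.
Well 2−Well 1: −155a + 149b = 15;  Well 3−Well 1: −464a − 15b = 221.
Solving gives a = −0.46395, b = −0.38196.
Then c = 174 − a·537 − b·132 = 473.56.
At (7, 47): z_contact = −3.25 − 17.95 + 473.56 = 452.36 m.
Depth below ground = 594.8 − 452.36 = 142.4 m.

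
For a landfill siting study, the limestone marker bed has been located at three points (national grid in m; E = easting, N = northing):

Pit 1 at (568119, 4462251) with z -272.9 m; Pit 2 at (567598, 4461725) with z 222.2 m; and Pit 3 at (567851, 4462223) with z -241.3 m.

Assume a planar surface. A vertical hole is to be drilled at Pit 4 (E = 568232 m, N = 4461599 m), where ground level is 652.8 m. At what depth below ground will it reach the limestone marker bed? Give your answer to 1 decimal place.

328.6 m

Let the plane be z = a·E + b·N + c.
Pit 2−Pit 1: −521a − 526b = 495.1;  Pit 3−Pit 1: −268a − 28b = 31.6.
Solving gives a = −0.021829403, b = −0.919632853.
Then c = -272.9 − a·568119 − b·4462251 = 4115761.42.
At (568232, 4461599): z_contact = −12404.17 − 4103033.02 + 4115761.42 = 324.23 m.
Depth below ground = 652.8 − 324.23 = 328.6 m.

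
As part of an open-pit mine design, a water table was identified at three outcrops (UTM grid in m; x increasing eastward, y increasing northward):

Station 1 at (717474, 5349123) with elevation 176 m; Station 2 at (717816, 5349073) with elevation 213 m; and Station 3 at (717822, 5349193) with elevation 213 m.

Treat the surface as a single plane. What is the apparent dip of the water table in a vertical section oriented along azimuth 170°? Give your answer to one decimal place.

Let the plane be z = a·x + b·y + c.
Station 2−Station 1: 342a − 50b = 37;  Station 3−Station 1: 348a + 70b = 37.
Solving gives a = 0.10740, b = −0.00537.
Unit vector along 170° is (sin 170°, cos 170°) = (0.1736, -0.9848).
Slope in that direction = a·(0.1736) + b·(-0.9848) = 0.02394.
Apparent dip = arctan|0.02394| = 1.4° (true dip is 6.1°, so apparent ≤ true as expected).

1.4°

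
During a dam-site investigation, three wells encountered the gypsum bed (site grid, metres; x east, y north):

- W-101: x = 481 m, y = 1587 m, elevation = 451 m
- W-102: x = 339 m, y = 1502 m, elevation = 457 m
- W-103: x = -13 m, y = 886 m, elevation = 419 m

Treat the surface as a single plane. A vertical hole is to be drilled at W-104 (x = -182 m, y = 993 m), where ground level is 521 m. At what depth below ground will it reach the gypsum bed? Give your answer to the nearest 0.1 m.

Two edge vectors: W-101→W-102 = (-142, -85, 6), W-101→W-103 = (-494, -701, -32).
Normal n = (W-101→W-102) × (W-101→W-103) = (6926, -7508, 57552).
So ∂z/∂x = −n_x/n_z = −0.120343 and ∂z/∂y = −n_y/n_z = 0.130456.
Intercept c from W-101: 451 + 57.89 − 207.03 = 301.85.
At (-182, 993): z_contact = 21.90 + 129.54 + 301.85 = 453.30 m.
Depth below ground = 521 − 453.30 = 67.7 m.

67.7 m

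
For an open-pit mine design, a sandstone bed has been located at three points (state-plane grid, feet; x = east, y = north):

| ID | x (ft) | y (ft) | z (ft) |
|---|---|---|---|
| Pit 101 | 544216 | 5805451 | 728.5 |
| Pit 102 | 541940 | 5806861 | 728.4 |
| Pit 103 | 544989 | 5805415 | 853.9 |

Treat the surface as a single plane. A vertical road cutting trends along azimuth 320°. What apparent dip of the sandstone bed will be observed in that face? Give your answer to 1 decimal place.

Let the plane be z = a·x + b·y + c.
Pit 102−Pit 101: −2276a + 1410b = −0.1;  Pit 103−Pit 101: 773a − 36b = 125.4.
Solving gives a = 0.17541, b = 0.28307.
Unit vector along 320° is (sin 320°, cos 320°) = (-0.6428, 0.7660).
Slope in that direction = a·(-0.6428) + b·(0.7660) = 0.10409.
Apparent dip = arctan|0.10409| = 5.9° (true dip is 18.4°, so apparent ≤ true as expected).

5.9°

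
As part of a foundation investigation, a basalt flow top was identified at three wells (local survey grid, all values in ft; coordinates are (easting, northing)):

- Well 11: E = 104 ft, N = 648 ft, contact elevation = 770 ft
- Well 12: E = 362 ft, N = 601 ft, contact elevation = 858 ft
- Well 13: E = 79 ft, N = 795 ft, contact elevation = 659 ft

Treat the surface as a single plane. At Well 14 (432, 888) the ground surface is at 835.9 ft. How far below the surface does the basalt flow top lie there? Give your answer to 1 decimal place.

Two edge vectors: Well 11→Well 12 = (258, -47, 88), Well 11→Well 13 = (-25, 147, -111).
Normal n = (Well 11→Well 12) × (Well 11→Well 13) = (-7719, 26438, 36751).
So ∂z/∂E = −n_x/n_z = 0.21004 and ∂z/∂N = −n_y/n_z = −0.71938.
Intercept c from Well 11: 770 − 21.84 + 466.16 = 1214.32.
At (432, 888): z_contact = 90.74 − 638.81 + 1214.32 = 666.24 ft.
Depth below ground = 835.9 − 666.24 = 169.7 ft.

169.7 ft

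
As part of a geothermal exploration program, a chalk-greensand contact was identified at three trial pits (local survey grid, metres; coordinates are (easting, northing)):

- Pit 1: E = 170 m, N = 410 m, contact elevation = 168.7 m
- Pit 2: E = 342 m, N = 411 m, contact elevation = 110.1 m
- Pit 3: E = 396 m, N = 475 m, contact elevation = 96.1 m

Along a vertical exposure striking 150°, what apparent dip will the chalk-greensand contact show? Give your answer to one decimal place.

Two edge vectors: Pit 1→Pit 2 = (172, 1, -58.6), Pit 1→Pit 3 = (226, 65, -72.6).
Normal n = (Pit 1→Pit 2) × (Pit 1→Pit 3) = (3736.4, -756.4, 10954).
So ∂z/∂E = −n_x/n_z = −0.34110 and ∂z/∂N = −n_y/n_z = 0.06905.
Unit vector along 150° is (sin 150°, cos 150°) = (0.5000, -0.8660).
Slope in that direction = a·(0.5000) + b·(-0.8660) = −0.23035.
Apparent dip = arctan|0.23035| = 13.0° (true dip is 19.2°, so apparent ≤ true as expected).

13.0°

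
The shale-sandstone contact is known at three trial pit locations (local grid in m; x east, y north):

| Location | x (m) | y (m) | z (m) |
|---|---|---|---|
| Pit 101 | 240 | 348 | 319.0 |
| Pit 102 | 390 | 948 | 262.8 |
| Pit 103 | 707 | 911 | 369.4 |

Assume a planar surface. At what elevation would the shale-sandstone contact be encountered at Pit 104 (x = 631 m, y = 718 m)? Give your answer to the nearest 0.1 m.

Let the plane be z = a·x + b·y + c.
Pit 102−Pit 101: 150a + 600b = −56.2;  Pit 103−Pit 101: 467a + 563b = 50.4.
Solving gives a = 0.31612, b = −0.17270.
Then c = 319 − a·240 − b·348 = 303.23.
At (631, 718): z = 199.5 − 124.0 + 303.23 = 378.7 m.

378.7 m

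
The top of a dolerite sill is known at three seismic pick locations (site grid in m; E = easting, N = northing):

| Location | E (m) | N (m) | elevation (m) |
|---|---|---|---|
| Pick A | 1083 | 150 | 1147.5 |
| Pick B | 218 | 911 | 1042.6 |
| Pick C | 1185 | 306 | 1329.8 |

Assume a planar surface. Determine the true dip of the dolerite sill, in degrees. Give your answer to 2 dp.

Let the plane be z = a·E + b·N + c.
Pick B−Pick A: −865a + 761b = −104.9;  Pick C−Pick A: 102a + 156b = 182.3.
Solving gives a = 0.72964, b = 0.69151.
Gradient magnitude |∇z| = √(a² + b²) = √(0.53238 + 0.47819) = 1.00527.
True dip = arctan(1.00527) = 45.15°, dipping toward SW (azimuth ≈ 227°).

45.15°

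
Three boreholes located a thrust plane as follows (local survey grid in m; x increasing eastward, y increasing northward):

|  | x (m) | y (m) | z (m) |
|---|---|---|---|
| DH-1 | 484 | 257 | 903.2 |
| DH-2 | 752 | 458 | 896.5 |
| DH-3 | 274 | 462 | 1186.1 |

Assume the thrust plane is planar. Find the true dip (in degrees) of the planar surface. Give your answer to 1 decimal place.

44.2°

Let the plane be z = a·x + b·y + c.
DH-2−DH-1: 268a + 201b = −6.7;  DH-3−DH-1: −210a + 205b = 282.9.
Solving gives a = −0.59945, b = 0.76593.
Gradient magnitude |∇z| = √(a² + b²) = √(0.35934 + 0.58665) = 0.97262.
True dip = arctan(0.97262) = 44.2°, dipping toward SE (azimuth ≈ 142°).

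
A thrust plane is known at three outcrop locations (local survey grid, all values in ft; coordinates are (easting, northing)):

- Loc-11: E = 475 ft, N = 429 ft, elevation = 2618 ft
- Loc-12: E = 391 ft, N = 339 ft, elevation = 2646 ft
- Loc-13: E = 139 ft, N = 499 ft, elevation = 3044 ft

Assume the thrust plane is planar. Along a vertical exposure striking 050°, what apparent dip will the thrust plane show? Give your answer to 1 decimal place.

Let the plane be z = a·E + b·N + c.
Loc-12−Loc-11: −84a − 90b = 28;  Loc-13−Loc-11: −336a + 70b = 426.
Solving gives a = −1.11573, b = 0.73023.
Unit vector along 050° is (sin 50°, cos 50°) = (0.7660, 0.6428).
Slope in that direction = a·(0.7660) + b·(0.6428) = −0.38531.
Apparent dip = arctan|0.38531| = 21.1° (true dip is 53.1°, so apparent ≤ true as expected).

21.1°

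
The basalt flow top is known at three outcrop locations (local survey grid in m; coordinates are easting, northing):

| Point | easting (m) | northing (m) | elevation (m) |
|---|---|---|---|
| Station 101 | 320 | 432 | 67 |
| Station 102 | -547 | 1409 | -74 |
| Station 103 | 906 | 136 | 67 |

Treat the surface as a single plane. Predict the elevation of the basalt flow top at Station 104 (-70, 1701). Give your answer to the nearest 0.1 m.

Two edge vectors: Station 101→Station 102 = (-867, 977, -141), Station 101→Station 103 = (586, -296, 0).
Normal n = (Station 101→Station 102) × (Station 101→Station 103) = (-41736, -82626, -315890).
So ∂z/∂easting = −n_x/n_z = −0.132122 and ∂z/∂northing = −n_y/n_z = −0.261566.
Intercept c from Station 101: 67 + 42.28 + 113.00 = 222.28.
At (-70, 1701): z = 9.2 − 444.9 + 222.28 = -213.4 m.

-213.4 m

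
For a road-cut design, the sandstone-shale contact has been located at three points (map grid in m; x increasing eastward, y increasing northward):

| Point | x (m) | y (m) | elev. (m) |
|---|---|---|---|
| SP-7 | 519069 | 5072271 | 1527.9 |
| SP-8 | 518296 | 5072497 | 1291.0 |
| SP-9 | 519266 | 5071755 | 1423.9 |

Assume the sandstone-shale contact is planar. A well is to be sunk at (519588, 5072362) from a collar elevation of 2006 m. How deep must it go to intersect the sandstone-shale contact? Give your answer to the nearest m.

Let the plane be z = a·x + b·y + c.
SP-8−SP-7: −773a + 226b = −236.9;  SP-9−SP-7: 197a − 516b = −104.
Solving gives a = 0.41130533, b = 0.35857975.
Then c = 1527.9 − a·519069 − b·5072271 = −2030781.61.
At (519588, 5072362): z_contact = 213709.3 + 1818846.3 − 2030781.61 = 1774.0 m.
Depth below ground = 2006 − 1774.0 = 232 m.

232 m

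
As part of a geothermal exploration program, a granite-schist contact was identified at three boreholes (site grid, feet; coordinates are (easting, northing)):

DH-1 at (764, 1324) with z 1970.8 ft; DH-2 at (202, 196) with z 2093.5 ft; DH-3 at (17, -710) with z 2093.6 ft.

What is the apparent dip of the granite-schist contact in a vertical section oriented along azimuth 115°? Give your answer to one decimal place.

20.1°

Let the plane be z = a·E + b·N + c.
DH-2−DH-1: −562a − 1128b = 122.7;  DH-3−DH-1: −747a − 2034b = 122.8.
Solving gives a = −0.36957, b = 0.07535.
Unit vector along 115° is (sin 115°, cos 115°) = (0.9063, -0.4226).
Slope in that direction = a·(0.9063) + b·(-0.4226) = −0.36679.
Apparent dip = arctan|0.36679| = 20.1° (true dip is 20.7°, so apparent ≤ true as expected).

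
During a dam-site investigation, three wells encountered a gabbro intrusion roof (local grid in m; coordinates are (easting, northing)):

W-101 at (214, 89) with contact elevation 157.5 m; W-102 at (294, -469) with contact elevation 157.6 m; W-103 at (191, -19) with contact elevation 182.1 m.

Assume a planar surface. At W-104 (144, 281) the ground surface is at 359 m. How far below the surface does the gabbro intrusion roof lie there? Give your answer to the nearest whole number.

Let the plane be z = a·E + b·N + c.
W-102−W-101: 80a − 558b = 0.1;  W-103−W-101: −23a − 108b = 24.6.
Solving gives a = −0.63873, b = −0.09175.
Then c = 157.5 − a·214 − b·89 = 302.35.
At (144, 281): z_contact = −92.0 − 25.8 + 302.35 = 184.6 m.
Depth below ground = 359 − 184.6 = 174 m.

174 m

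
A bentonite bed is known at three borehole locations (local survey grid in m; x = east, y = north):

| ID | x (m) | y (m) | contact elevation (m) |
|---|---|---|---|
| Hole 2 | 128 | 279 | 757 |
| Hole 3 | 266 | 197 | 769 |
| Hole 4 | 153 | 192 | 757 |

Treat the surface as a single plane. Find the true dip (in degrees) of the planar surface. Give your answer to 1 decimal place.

Two edge vectors: Hole 2→Hole 3 = (138, -82, 12), Hole 2→Hole 4 = (25, -87, 0).
Normal n = (Hole 2→Hole 3) × (Hole 2→Hole 4) = (1044, 300, -9956).
So ∂z/∂x = −n_x/n_z = 0.10486 and ∂z/∂y = −n_y/n_z = 0.03013.
Gradient magnitude |∇z| = √(a² + b²) = √(0.01100 + 0.00091) = 0.10910.
True dip = arctan(0.10910) = 6.2°, dipping toward WSW (azimuth ≈ 254°).

6.2°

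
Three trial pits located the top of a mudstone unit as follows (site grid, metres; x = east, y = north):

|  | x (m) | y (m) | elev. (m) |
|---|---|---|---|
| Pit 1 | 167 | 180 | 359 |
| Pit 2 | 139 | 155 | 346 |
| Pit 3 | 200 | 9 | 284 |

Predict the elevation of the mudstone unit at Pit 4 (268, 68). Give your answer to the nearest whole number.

Let the plane be z = a·x + b·y + c.
Pit 2−Pit 1: −28a − 25b = −13;  Pit 3−Pit 1: 33a − 171b = −75.
Solving gives a = 0.06200, b = 0.45056.
Then c = 359 − a·167 − b·180 = 267.55.
At (268, 68): z = 16.6 + 30.6 + 267.55 = 314.8 m.

315 m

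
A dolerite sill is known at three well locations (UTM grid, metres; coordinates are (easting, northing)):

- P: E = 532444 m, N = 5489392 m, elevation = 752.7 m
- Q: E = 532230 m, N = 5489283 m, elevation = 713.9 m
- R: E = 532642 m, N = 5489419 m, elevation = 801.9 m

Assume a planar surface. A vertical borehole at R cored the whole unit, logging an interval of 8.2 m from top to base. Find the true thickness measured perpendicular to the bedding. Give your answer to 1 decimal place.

7.8 m

Two edge vectors: P→Q = (-214, -109, -38.8), P→R = (198, 27, 49.2).
Normal n = (P→Q) × (P→R) = (-4315.2, 2846.4, 15804).
So ∂z/∂E = −n_x/n_z = 0.27304 and ∂z/∂N = −n_y/n_z = −0.18011.
|∇z| = √(a²+b²) = 0.32710, so dip δ = arctan(0.32710) = 18.11°.
True thickness = vertical thickness × cos δ = 8.2 × cos 18.11° = 7.8 m.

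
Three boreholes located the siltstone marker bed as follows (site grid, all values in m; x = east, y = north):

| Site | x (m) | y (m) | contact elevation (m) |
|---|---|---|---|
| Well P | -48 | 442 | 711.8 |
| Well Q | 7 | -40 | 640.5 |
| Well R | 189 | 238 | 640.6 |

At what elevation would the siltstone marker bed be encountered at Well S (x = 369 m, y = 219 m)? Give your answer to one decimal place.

603.7 m

Let the plane be z = a·x + b·y + c.
Well Q−Well P: 55a − 482b = −71.3;  Well R−Well P: 237a − 204b = −71.2.
Solving gives a = −0.19195, b = 0.12602.
Then c = 711.8 − a·-48 − b·442 = 646.88.
At (369, 219): z = −70.8 + 27.6 + 646.88 = 603.7 m.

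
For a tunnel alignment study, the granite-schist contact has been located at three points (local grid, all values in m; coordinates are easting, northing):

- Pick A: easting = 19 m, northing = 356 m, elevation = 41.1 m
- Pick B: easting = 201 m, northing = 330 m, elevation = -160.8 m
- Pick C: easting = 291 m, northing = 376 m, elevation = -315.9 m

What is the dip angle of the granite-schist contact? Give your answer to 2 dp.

57.31°

Two edge vectors: Pick A→Pick B = (182, -26, -201.9), Pick A→Pick C = (272, 20, -357).
Normal n = (Pick A→Pick B) × (Pick A→Pick C) = (13320, 10057.2, 10712).
So ∂z/∂easting = −n_x/n_z = −1.24347 and ∂z/∂northing = −n_y/n_z = −0.93887.
Gradient magnitude |∇z| = √(a² + b²) = √(1.54621 + 0.88148) = 1.55810.
True dip = arctan(1.55810) = 57.31°, dipping toward NE (azimuth ≈ 053°).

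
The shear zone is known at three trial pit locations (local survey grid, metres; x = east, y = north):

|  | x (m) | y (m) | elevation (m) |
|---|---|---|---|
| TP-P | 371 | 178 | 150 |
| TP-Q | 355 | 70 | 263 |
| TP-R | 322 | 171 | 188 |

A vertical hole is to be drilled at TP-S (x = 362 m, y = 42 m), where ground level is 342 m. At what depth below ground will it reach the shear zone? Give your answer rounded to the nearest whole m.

Two edge vectors: TP-P→TP-Q = (-16, -108, 113), TP-P→TP-R = (-49, -7, 38).
Normal n = (TP-P→TP-Q) × (TP-P→TP-R) = (-3313, -4929, -5180).
So ∂z/∂x = −n_x/n_z = −0.63958 and ∂z/∂y = −n_y/n_z = −0.95154.
Intercept c from TP-P: 150 + 237.28 + 169.37 = 556.66.
At (362, 42): z_contact = −231.5 − 40.0 + 556.66 = 285.2 m.
Depth below ground = 342 − 285.2 = 57 m.

57 m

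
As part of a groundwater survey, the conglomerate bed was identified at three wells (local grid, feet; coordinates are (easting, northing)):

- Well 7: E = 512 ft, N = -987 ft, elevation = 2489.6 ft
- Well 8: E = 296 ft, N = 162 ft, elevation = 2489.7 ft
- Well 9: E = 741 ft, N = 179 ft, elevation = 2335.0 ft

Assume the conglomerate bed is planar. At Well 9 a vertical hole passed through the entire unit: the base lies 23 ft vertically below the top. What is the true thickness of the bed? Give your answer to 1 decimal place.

21.7 ft

Two edge vectors: Well 7→Well 8 = (-216, 1149, 0.1), Well 7→Well 9 = (229, 1166, -154.6).
Normal n = (Well 7→Well 8) × (Well 7→Well 9) = (-177752, -33370.7, -514977).
So ∂z/∂E = −n_x/n_z = −0.34516 and ∂z/∂N = −n_y/n_z = −0.06480.
|∇z| = √(a²+b²) = 0.35119, so dip δ = arctan(0.35119) = 19.35°.
True thickness = vertical thickness × cos δ = 23 × cos 19.35° = 21.7 ft.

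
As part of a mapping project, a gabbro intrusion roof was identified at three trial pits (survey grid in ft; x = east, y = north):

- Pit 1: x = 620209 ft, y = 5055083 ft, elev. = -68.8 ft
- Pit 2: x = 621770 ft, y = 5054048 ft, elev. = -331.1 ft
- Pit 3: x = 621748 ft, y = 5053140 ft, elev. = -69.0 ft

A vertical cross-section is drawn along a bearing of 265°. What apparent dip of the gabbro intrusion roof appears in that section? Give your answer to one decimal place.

Let the plane be z = a·x + b·y + c.
Pit 2−Pit 1: 1561a − 1035b = −262.3;  Pit 3−Pit 1: 1539a − 1943b = −0.2.
Solving gives a = −0.35374, b = −0.28009.
Unit vector along 265° is (sin 265°, cos 265°) = (-0.9962, -0.0872).
Slope in that direction = a·(-0.9962) + b·(-0.0872) = 0.37681.
Apparent dip = arctan|0.37681| = 20.6° (true dip is 24.3°, so apparent ≤ true as expected).

20.6°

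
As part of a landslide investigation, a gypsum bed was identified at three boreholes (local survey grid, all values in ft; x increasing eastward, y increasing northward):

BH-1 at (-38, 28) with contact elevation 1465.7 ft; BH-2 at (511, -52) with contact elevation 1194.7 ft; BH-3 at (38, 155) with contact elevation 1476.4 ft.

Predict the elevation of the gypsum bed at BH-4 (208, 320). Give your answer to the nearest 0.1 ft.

1458.8 ft

Let the plane be z = a·x + b·y + c.
BH-2−BH-1: 549a − 80b = −271;  BH-3−BH-1: 76a + 127b = 10.7.
Solving gives a = −0.44274, b = 0.34920.
Then c = 1465.7 − a·-38 − b·28 = 1439.10.
At (208, 320): z = −92.1 + 111.7 + 1439.10 = 1458.8 ft.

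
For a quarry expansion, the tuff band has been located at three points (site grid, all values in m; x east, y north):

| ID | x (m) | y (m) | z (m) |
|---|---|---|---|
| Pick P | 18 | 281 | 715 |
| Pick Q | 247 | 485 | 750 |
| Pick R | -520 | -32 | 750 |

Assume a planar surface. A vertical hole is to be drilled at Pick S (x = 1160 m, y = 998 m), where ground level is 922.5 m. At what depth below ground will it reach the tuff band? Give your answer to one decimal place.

244.7 m

Two edge vectors: Pick P→Pick Q = (229, 204, 35), Pick P→Pick R = (-538, -313, 35).
Normal n = (Pick P→Pick Q) × (Pick P→Pick R) = (18095, -26845, 38075).
So ∂z/∂x = −n_x/n_z = −0.475246 and ∂z/∂y = −n_y/n_z = 0.705056.
Intercept c from Pick P: 715 + 8.55 − 198.12 = 525.43.
At (1160, 998): z_contact = −551.29 + 703.65 + 525.43 = 677.79 m.
Depth below ground = 922.5 − 677.79 = 244.7 m.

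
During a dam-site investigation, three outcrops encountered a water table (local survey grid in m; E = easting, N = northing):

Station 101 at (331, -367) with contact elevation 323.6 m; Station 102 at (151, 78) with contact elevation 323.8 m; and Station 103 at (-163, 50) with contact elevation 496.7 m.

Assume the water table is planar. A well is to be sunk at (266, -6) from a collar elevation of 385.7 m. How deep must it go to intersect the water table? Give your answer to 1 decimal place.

105.0 m

Let the plane be z = a·E + b·N + c.
Station 102−Station 101: −180a + 445b = 0.2;  Station 103−Station 101: −494a + 417b = 173.1.
Solving gives a = −0.53151, b = −0.21454.
Then c = 323.6 − a·331 − b·-367 = 420.79.
At (266, -6): z_contact = −141.38 + 1.29 + 420.79 = 280.70 m.
Depth below ground = 385.7 − 280.70 = 105.0 m.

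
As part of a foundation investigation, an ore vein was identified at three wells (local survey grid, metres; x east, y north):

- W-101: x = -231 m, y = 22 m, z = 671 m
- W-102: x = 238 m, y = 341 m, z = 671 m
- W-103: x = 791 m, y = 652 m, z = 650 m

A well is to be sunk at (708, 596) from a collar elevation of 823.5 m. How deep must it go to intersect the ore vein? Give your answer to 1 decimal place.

173.4 m

Two edge vectors: W-101→W-102 = (469, 319, 0), W-101→W-103 = (1022, 630, -21).
Normal n = (W-101→W-102) × (W-101→W-103) = (-6699, 9849, -30548).
So ∂z/∂x = −n_x/n_z = −0.21929 and ∂z/∂y = −n_y/n_z = 0.32241.
Intercept c from W-101: 671 − 50.66 − 7.09 = 613.25.
At (708, 596): z_contact = −155.26 + 192.16 + 613.25 = 650.15 m.
Depth below ground = 823.5 − 650.15 = 173.4 m.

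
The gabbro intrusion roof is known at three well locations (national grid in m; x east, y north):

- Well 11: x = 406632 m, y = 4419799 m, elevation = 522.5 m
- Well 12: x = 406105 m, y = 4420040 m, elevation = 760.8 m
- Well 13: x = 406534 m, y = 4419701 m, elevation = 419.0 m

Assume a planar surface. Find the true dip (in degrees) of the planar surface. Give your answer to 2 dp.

Let the plane be z = a·x + b·y + c.
Well 12−Well 11: −527a + 241b = 238.3;  Well 13−Well 11: −98a − 98b = −103.5.
Solving gives a = 0.02113, b = 1.03500.
Gradient magnitude |∇z| = √(a² + b²) = √(0.00045 + 1.07122) = 1.03521.
True dip = arctan(1.03521) = 45.99°, dipping toward S (azimuth ≈ 181°).

45.99°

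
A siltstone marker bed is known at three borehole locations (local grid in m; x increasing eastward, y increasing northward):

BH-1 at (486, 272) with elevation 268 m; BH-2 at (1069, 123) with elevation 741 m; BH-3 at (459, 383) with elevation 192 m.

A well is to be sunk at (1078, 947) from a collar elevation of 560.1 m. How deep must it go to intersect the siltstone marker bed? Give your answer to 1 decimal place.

241.2 m

Let the plane be z = a·x + b·y + c.
BH-2−BH-1: 583a − 149b = 473;  BH-3−BH-1: −27a + 111b = −76.
Solving gives a = 0.678514, b = −0.519641.
Then c = 268 − a·486 − b·272 = 79.58.
At (1078, 947): z_contact = 731.44 − 492.10 + 79.58 = 318.92 m.
Depth below ground = 560.1 − 318.92 = 241.2 m.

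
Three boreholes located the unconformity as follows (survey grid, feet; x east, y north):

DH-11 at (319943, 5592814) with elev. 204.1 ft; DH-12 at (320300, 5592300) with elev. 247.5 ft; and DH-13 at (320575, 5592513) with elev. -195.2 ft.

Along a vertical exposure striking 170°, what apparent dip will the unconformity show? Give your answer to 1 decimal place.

30.8°

Two edge vectors: DH-11→DH-12 = (357, -514, 43.4), DH-11→DH-13 = (632, -301, -399.3).
Normal n = (DH-11→DH-12) × (DH-11→DH-13) = (218303.6, 169978.9, 217391).
So ∂z/∂x = −n_x/n_z = −1.00420 and ∂z/∂y = −n_y/n_z = −0.78190.
Unit vector along 170° is (sin 170°, cos 170°) = (0.1736, -0.9848).
Slope in that direction = a·(0.1736) + b·(-0.9848) = 0.59565.
Apparent dip = arctan|0.59565| = 30.8° (true dip is 51.8°, so apparent ≤ true as expected).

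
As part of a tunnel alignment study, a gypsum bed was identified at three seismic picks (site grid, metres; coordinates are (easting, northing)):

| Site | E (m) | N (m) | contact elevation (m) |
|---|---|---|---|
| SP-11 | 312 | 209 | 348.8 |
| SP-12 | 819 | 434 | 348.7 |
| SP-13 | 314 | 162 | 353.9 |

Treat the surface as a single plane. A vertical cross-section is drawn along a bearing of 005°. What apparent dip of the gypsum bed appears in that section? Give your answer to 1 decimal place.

5.8°

Two edge vectors: SP-11→SP-12 = (507, 225, -0.1), SP-11→SP-13 = (2, -47, 5.1).
Normal n = (SP-11→SP-12) × (SP-11→SP-13) = (1142.8, -2585.9, -24279).
So ∂z/∂E = −n_x/n_z = 0.04707 and ∂z/∂N = −n_y/n_z = −0.10651.
Unit vector along 005° is (sin 5°, cos 5°) = (0.0872, 0.9962).
Slope in that direction = a·(0.0872) + b·(0.9962) = −0.10200.
Apparent dip = arctan|0.10200| = 5.8° (true dip is 6.6°, so apparent ≤ true as expected).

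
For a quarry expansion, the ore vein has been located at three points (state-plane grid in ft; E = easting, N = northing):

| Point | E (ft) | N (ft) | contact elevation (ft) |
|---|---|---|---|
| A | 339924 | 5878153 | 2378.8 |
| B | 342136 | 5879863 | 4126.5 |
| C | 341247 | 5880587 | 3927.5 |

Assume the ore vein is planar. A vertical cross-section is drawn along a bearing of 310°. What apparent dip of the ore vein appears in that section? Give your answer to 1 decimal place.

Let the plane be z = a·E + b·N + c.
B−A: 2212a + 1710b = 1747.7;  C−A: 1323a + 2434b = 1548.7.
Solving gives a = 0.51435, b = 0.35670.
Unit vector along 310° is (sin 310°, cos 310°) = (-0.7660, 0.6428).
Slope in that direction = a·(-0.7660) + b·(0.6428) = −0.16473.
Apparent dip = arctan|0.16473| = 9.4° (true dip is 32.0°, so apparent ≤ true as expected).

9.4°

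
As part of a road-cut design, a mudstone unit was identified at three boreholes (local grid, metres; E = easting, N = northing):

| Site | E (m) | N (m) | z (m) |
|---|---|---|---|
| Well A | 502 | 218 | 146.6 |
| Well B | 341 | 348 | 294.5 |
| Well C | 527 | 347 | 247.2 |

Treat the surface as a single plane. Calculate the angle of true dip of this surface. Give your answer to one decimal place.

Let the plane be z = a·E + b·N + c.
Well B−Well A: −161a + 130b = 147.9;  Well C−Well A: 25a + 129b = 100.6.
Solving gives a = −0.24985, b = 0.82827.
Gradient magnitude |∇z| = √(a² + b²) = √(0.06242 + 0.68602) = 0.86513.
True dip = arctan(0.86513) = 40.9°, dipping toward SSE (azimuth ≈ 163°).

40.9°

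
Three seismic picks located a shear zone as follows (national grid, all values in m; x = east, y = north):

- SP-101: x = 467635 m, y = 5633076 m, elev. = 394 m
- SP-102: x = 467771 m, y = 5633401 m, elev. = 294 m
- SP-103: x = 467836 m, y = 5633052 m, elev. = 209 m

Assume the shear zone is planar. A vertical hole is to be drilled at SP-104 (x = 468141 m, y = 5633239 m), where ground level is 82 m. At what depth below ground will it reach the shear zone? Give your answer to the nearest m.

Let the plane be z = a·x + b·y + c.
SP-102−SP-101: 136a + 325b = −100;  SP-103−SP-101: 201a − 24b = −185.
Solving gives a = −0.91158932, b = 0.07377276.
Then c = 394 − a·467635 − b·5633076 = 11117.50.
At (468141, 5633239): z_contact = −426752.3 + 415579.6 + 11117.50 = -55.2 m.
Depth below ground = 82 − (-55.2) = 137 m.

137 m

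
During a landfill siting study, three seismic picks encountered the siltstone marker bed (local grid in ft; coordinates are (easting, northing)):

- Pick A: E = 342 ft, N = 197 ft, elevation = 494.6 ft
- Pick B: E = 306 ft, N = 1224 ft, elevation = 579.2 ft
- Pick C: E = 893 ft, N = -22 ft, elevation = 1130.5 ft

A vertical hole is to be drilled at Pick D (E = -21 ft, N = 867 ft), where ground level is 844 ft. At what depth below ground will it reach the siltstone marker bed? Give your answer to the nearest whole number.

Two edge vectors: Pick A→Pick B = (-36, 1027, 84.6), Pick A→Pick C = (551, -219, 635.9).
Normal n = (Pick A→Pick B) × (Pick A→Pick C) = (671596.7, 69507, -557993).
So ∂z/∂E = −n_x/n_z = 1.20359 and ∂z/∂N = −n_y/n_z = 0.12457.
Intercept c from Pick A: 494.6 − 411.63 − 24.54 = 58.43.
At (-21, 867): z_contact = −25.3 + 108.0 + 58.43 = 141.2 ft.
Depth below ground = 844 − 141.2 = 703 ft.

703 ft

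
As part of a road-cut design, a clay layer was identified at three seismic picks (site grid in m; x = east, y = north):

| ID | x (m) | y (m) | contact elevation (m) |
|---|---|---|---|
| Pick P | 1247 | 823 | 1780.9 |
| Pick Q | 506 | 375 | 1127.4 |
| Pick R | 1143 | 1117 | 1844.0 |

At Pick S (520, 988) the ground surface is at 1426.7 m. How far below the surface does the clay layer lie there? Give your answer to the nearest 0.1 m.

24.7 m

Let the plane be z = a·x + b·y + c.
Pick Q−Pick P: −741a − 448b = −653.5;  Pick R−Pick P: −104a + 294b = 63.1.
Solving gives a = 0.619636, b = 0.433817.
Then c = 1780.9 − a·1247 − b·823 = 651.18.
At (520, 988): z_contact = 322.21 + 428.61 + 651.18 = 1402.00 m.
Depth below ground = 1426.7 − 1402.00 = 24.7 m.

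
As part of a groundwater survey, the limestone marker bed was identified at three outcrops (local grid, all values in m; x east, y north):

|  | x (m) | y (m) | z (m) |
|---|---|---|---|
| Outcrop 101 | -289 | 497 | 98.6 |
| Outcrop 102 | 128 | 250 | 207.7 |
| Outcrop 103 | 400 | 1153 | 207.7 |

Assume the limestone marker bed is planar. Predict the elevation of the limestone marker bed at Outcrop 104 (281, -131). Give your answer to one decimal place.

Two edge vectors: Outcrop 101→Outcrop 102 = (417, -247, 109.1), Outcrop 101→Outcrop 103 = (689, 656, 109.1).
Normal n = (Outcrop 101→Outcrop 102) × (Outcrop 101→Outcrop 103) = (-98517.3, 29675.2, 443735).
So ∂z/∂x = −n_x/n_z = 0.222018 and ∂z/∂y = −n_y/n_z = −0.066876.
Intercept c from Outcrop 101: 98.6 + 64.16 + 33.24 = 196.00.
At (281, -131): z = 62.4 + 8.8 + 196.00 = 267.1 m.

267.1 m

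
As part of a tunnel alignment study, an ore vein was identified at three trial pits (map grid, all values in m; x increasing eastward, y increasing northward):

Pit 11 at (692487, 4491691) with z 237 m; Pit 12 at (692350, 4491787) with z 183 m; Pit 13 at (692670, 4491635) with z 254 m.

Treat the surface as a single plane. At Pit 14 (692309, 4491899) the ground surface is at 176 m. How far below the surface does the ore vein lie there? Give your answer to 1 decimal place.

72.7 m

Two edge vectors: Pit 11→Pit 12 = (-137, 96, -54), Pit 11→Pit 13 = (183, -56, 17).
Normal n = (Pit 11→Pit 12) × (Pit 11→Pit 13) = (-1392, -7553, -9896).
So ∂z/∂x = −n_x/n_z = −0.140662894 and ∂z/∂y = −n_y/n_z = −0.763237672.
Intercept c from Pit 11: 237 + 97407.23 + 3428227.78 = 3525872.01.
At (692309, 4491899): z_contact = −97382.19 − 3428386.53 + 3525872.01 = 103.28 m.
Depth below ground = 176 − 103.28 = 72.7 m.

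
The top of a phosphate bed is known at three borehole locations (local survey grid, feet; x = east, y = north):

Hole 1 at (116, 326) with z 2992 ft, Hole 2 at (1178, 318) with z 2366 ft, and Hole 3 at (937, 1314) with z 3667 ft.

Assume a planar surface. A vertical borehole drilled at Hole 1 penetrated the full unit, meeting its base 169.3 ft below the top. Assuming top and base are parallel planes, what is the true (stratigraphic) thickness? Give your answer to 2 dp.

103.11 ft

Let the plane be z = a·x + b·y + c.
Hole 2−Hole 1: 1062a − 8b = −626;  Hole 3−Hole 1: 821a + 988b = 675.
Solving gives a = −0.58067, b = 1.16572.
|∇z| = √(a²+b²) = 1.30234, so dip δ = arctan(1.30234) = 52.48°.
True thickness = vertical thickness × cos δ = 169.3 × cos 52.48° = 103.11 ft.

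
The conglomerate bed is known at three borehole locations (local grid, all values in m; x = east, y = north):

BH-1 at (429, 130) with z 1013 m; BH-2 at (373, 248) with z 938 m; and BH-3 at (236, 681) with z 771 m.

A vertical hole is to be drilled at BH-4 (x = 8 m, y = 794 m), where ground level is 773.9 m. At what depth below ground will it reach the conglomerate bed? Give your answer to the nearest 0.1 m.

Two edge vectors: BH-1→BH-2 = (-56, 118, -75), BH-1→BH-3 = (-193, 551, -242).
Normal n = (BH-1→BH-2) × (BH-1→BH-3) = (12769, 923, -8082).
So ∂z/∂x = −n_x/n_z = 1.57993 and ∂z/∂y = −n_y/n_z = 0.11420.
Intercept c from BH-1: 1013 − 677.79 − 14.85 = 320.36.
At (8, 794): z_contact = 12.64 + 90.68 + 320.36 = 423.68 m.
Depth below ground = 773.9 − 423.68 = 350.2 m.

350.2 m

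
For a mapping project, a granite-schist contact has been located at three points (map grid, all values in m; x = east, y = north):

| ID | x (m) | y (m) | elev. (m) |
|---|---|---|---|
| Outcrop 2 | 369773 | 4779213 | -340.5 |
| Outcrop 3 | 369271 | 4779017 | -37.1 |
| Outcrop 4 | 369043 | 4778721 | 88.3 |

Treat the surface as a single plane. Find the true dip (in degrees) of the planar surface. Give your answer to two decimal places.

Let the plane be z = a·x + b·y + c.
Outcrop 3−Outcrop 2: −502a − 196b = 303.4;  Outcrop 4−Outcrop 2: −730a − 492b = 428.8.
Solving gives a = −0.62777, b = 0.05991.
Gradient magnitude |∇z| = √(a² + b²) = √(0.39410 + 0.00359) = 0.63062.
True dip = arctan(0.63062) = 32.24°, dipping toward E (azimuth ≈ 095°).

32.24°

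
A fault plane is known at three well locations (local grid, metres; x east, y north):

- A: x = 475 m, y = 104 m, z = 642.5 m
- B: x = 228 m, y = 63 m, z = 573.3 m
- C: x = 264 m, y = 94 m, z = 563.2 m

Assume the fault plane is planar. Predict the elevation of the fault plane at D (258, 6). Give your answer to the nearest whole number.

Let the plane be z = a·x + b·y + c.
B−A: −247a − 41b = −69.2;  C−A: −211a − 10b = −79.3.
Solving gives a = 0.41406, b = −0.80665.
Then c = 642.5 − a·475 − b·104 = 529.71.
At (258, 6): z = 106.8 − 4.8 + 529.71 = 631.7 m.

632 m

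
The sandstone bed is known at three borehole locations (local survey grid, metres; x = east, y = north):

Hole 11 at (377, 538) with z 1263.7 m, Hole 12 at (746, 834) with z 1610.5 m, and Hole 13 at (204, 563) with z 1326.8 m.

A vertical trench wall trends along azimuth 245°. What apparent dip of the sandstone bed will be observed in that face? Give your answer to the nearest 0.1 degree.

23.4°

Two edge vectors: Hole 11→Hole 12 = (369, 296, 346.8), Hole 11→Hole 13 = (-173, 25, 63.1).
Normal n = (Hole 11→Hole 12) × (Hole 11→Hole 13) = (10007.6, -83280.3, 60433).
So ∂z/∂x = −n_x/n_z = −0.16560 and ∂z/∂y = −n_y/n_z = 1.37806.
Unit vector along 245° is (sin 245°, cos 245°) = (-0.9063, -0.4226).
Slope in that direction = a·(-0.9063) + b·(-0.4226) = −0.43231.
Apparent dip = arctan|0.43231| = 23.4° (true dip is 54.2°, so apparent ≤ true as expected).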